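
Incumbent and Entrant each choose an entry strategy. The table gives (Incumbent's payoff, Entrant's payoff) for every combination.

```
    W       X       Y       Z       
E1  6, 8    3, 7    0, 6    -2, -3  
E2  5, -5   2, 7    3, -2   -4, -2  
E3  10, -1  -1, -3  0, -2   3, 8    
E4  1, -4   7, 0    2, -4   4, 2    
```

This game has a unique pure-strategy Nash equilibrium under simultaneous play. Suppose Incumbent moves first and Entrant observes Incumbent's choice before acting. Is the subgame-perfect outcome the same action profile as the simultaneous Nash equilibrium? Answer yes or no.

Work backward from Entrant's decision.
- E1: BR = W, leader payoff 6.
- E2: BR = X, leader payoff 2.
- E3: BR = Z, leader payoff 3.
- E4: BR = Z, leader payoff 4.
Incumbent's induced payoffs are 6, 2, 3, 4, so Incumbent commits to E1. Subgame-perfect outcome: (E1, W) with payoffs (6, 8).
For the simultaneous game, intersect best replies.
Incumbent's best replies: W→E3; X→E4; Y→E2; Z→E4.
Entrant's best replies: E1→W; E2→X; E3→Z; E4→Z.
The unique mutual best reply is (E4, Z), giving (4, 2).
Sequential outcome (E1, W) differs from the Nash profile (E4, Z).

no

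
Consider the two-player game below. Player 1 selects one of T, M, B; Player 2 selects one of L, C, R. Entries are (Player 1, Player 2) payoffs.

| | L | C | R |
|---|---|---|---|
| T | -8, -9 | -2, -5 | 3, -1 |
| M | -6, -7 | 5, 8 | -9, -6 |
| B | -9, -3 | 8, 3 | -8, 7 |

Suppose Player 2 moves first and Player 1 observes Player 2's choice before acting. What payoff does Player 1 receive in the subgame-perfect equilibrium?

8

Work backward from Player 1's decision.
- L: Player 1 compares -8, -6, -9 and picks M; Player 2 would get -7.
- C: Player 1 compares -2, 5, 8 and picks B; Player 2 would get 3.
- R: Player 1 compares 3, -9, -8 and picks T; Player 2 would get -1.
Player 2's induced payoffs are -7, 3, -1, so Player 2 commits to C. Subgame-perfect outcome: (B, C) with payoffs (8, 3).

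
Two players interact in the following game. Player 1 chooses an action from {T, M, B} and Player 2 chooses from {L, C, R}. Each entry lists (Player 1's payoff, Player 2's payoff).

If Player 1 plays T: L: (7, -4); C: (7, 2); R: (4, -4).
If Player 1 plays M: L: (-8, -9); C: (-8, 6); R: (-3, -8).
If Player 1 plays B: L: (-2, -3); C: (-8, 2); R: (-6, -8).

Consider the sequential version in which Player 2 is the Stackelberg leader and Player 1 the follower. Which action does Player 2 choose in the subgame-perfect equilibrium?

Player 1 best-responds to each possible Player 2 move:
- L: BR = T, leader payoff -4.
- C: BR = T, leader payoff 2.
- R: BR = T, leader payoff -4.
Player 2's induced payoffs are -4, 2, -4, so Player 2 commits to C. Subgame-perfect outcome: (T, C) with payoffs (7, 2).

C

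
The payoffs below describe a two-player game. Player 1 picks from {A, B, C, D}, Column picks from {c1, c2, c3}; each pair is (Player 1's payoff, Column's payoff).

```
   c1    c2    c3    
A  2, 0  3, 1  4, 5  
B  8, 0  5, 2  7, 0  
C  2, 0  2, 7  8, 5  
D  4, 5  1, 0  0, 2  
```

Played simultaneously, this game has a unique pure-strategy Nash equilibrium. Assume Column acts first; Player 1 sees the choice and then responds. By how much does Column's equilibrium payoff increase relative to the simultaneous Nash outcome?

Backward induction with Column moving first.
- c1 → Player 1 plays B (best of 2, 8, 2, 4); Column gets 0.
- c2 → Player 1 plays B (best of 3, 5, 2, 1); Column gets 2.
- c3 → Player 1 plays C (best of 4, 7, 8, 0); Column gets 5.
Maximizing over 0, 2, 5, Column chooses c3. Subgame-perfect outcome: (C, c3) with payoffs (8, 5).
For the simultaneous game, intersect best replies.
Player 1's best replies: c1→B; c2→B; c3→C.
Column's best replies: A→c3; B→c2; C→c2; D→c1.
The unique mutual best reply is (B, c2), giving (5, 2).
Column's commitment gain: 5 − 2 = 3.

3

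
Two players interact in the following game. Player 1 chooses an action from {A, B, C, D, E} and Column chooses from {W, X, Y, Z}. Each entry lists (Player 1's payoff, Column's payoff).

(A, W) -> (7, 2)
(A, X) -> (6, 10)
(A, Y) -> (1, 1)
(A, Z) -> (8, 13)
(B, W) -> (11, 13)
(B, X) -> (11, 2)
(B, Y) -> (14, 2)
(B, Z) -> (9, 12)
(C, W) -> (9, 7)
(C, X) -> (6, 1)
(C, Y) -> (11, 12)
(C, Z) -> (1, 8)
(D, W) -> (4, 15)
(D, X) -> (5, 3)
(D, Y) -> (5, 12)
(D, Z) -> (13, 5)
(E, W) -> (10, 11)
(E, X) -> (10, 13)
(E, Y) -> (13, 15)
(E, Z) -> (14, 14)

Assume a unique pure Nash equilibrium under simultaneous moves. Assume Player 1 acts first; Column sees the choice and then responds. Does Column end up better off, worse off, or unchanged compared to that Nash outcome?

Work backward from Column's decision.
- A: Column compares 2, 10, 1, 13 and picks Z; Player 1 would get 8.
- B: Column compares 13, 2, 2, 12 and picks W; Player 1 would get 11.
- C: Column compares 7, 1, 12, 8 and picks Y; Player 1 would get 11.
- D: Column compares 15, 3, 12, 5 and picks W; Player 1 would get 4.
- E: Column compares 11, 13, 15, 14 and picks Y; Player 1 would get 13.
Player 1's induced payoffs are 8, 11, 11, 4, 13, so Player 1 commits to E. Subgame-perfect outcome: (E, Y) with payoffs (13, 15).
Now find the simultaneous Nash equilibrium.
Player 1's best replies: W→B; X→B; Y→B; Z→E.
Column's best replies: A→Z; B→W; C→Y; D→W; E→Y.
Only (B, W) has each player best-responding; Nash payoffs (11, 13).
Column earns 15 sequentially versus 13 at the Nash outcome: better off.

better off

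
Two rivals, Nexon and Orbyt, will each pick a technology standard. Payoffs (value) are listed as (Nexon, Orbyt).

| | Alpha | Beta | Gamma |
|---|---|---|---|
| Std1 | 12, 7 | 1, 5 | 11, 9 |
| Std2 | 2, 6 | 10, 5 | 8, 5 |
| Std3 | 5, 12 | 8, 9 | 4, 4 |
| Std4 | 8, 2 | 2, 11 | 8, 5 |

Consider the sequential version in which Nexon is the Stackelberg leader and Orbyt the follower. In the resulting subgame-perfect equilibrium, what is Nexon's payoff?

Work backward from Orbyt's decision.
- Std1: Orbyt compares 7, 5, 9 and picks Gamma; Nexon would get 11.
- Std2: Orbyt compares 6, 5, 5 and picks Alpha; Nexon would get 2.
- Std3: Orbyt compares 12, 9, 4 and picks Alpha; Nexon would get 5.
- Std4: Orbyt compares 2, 11, 5 and picks Beta; Nexon would get 2.
Nexon's induced payoffs are 11, 2, 5, 2, so Nexon commits to Std1. Subgame-perfect outcome: (Std1, Gamma) with payoffs (11, 9).

11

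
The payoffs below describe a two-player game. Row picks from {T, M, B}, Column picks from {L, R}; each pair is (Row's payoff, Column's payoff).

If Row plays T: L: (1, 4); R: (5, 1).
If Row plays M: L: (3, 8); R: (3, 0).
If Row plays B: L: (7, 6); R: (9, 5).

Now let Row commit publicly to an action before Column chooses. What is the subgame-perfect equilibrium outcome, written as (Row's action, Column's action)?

Work backward from Column's decision.
- T: Column compares 4, 1 and picks L; Row would get 1.
- M: Column compares 8, 0 and picks L; Row would get 3.
- B: Column compares 6, 5 and picks L; Row would get 7.
Maximizing over 1, 3, 7, Row chooses B. Subgame-perfect outcome: (B, L) with payoffs (7, 6).

(B, L)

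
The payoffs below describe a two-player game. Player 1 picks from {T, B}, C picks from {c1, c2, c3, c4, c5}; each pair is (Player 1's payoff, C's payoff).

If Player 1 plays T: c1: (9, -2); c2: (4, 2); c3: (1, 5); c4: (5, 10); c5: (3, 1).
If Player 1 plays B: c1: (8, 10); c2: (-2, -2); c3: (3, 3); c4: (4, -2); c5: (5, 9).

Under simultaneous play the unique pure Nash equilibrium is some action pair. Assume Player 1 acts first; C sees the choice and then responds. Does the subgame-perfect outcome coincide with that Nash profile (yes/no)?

no

C best-responds to each possible Player 1 move:
- T: BR = c4, leader payoff 5.
- B: BR = c1, leader payoff 8.
Player 1's induced payoffs are 5, 8, so Player 1 commits to B. Subgame-perfect outcome: (B, c1) with payoffs (8, 10).
Now find the simultaneous Nash equilibrium.
Player 1's best replies: c1→T; c2→T; c3→B; c4→T; c5→B.
C's best replies: T→c4; B→c1.
Only (T, c4) has each player best-responding; Nash payoffs (5, 10).
Sequential outcome (B, c1) differs from the Nash profile (T, c4).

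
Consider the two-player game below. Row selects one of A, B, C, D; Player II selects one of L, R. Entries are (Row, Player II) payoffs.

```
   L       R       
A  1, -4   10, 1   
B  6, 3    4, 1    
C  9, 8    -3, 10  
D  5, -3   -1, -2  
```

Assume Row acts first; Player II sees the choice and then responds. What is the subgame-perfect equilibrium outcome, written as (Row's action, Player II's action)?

Work backward from Player II's decision.
- A: BR = R, leader payoff 10.
- B: BR = L, leader payoff 6.
- C: BR = R, leader payoff -3.
- D: BR = R, leader payoff -1.
Among 10, 6, -3, -1, the best is 10 at A. Subgame-perfect outcome: (A, R) with payoffs (10, 1).

(A, R)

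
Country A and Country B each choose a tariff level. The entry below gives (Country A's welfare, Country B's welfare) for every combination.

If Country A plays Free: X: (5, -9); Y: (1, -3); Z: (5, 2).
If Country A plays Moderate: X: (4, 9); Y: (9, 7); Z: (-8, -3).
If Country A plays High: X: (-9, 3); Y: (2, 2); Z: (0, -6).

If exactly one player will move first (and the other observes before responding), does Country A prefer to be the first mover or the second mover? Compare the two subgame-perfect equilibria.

second

If Country A leads: Country B's best replies are Free→Z, Moderate→X, High→X; Country A's induced payoffs 5, 4, -9; outcome (Free, Z), payoffs (5, 2).
If Country B leads: Country A's best replies are X→Free, Y→Moderate, Z→Free; Country B's induced payoffs -9, 7, 2; outcome (Moderate, Y), payoffs (9, 7).
Country A gets 5 moving first and 9 moving second, so Country A prefers to move second.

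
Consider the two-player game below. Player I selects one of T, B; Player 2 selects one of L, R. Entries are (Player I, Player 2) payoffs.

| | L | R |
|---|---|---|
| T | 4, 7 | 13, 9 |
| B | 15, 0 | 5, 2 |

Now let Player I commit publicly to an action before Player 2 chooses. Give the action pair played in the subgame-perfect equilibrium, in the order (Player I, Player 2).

(T, R)

Backward induction with Player I moving first.
- T → Player 2 plays R (best of 7, 9); Player I gets 13.
- B → Player 2 plays R (best of 0, 2); Player I gets 5.
Among 13, 5, the best is 13 at T. Subgame-perfect outcome: (T, R) with payoffs (13, 9).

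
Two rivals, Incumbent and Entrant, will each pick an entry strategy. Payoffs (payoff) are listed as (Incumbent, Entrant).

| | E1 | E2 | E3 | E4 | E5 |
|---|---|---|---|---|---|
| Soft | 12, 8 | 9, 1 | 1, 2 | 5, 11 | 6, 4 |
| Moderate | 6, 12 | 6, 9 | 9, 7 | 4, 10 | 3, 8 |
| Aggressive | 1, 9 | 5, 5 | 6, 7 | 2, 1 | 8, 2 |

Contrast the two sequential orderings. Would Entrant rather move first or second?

second

If Incumbent leads: Entrant's best replies are Soft→E4, Moderate→E1, Aggressive→E1; Incumbent's induced payoffs 5, 6, 1; outcome (Moderate, E1), payoffs (6, 12).
If Entrant leads: Incumbent's best replies are E1→Soft, E2→Soft, E3→Moderate, E4→Soft, E5→Aggressive; Entrant's induced payoffs 8, 1, 7, 11, 2; outcome (Soft, E4), payoffs (5, 11).
Entrant gets 11 moving first and 12 moving second, so Entrant prefers to move second.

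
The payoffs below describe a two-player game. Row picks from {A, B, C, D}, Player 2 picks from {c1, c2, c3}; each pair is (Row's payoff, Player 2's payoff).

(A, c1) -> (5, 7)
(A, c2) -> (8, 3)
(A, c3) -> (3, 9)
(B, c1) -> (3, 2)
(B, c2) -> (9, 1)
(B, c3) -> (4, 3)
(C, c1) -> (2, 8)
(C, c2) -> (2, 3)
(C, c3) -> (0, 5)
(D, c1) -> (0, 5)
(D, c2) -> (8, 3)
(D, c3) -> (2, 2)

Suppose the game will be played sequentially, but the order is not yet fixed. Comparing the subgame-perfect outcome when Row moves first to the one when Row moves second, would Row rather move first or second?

If Row leads: Player 2's best replies are A→c3, B→c3, C→c1, D→c1; Row's induced payoffs 3, 4, 2, 0; outcome (B, c3), payoffs (4, 3).
If Player 2 leads: Row's best replies are c1→A, c2→B, c3→B; Player 2's induced payoffs 7, 1, 3; outcome (A, c1), payoffs (5, 7).
Row gets 4 moving first and 5 moving second, so Row prefers to move second.

second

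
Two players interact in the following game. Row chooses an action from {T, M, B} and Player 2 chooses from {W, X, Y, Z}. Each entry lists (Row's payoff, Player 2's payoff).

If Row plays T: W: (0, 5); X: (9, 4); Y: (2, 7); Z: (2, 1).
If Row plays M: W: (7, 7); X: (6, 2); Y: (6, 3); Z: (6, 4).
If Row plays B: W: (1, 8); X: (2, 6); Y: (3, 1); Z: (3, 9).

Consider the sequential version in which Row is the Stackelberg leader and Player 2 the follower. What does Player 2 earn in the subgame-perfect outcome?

7

Solve by backward induction (Row leads).
- T → Player 2 plays Y (best of 5, 4, 7, 1); Row gets 2.
- M → Player 2 plays W (best of 7, 2, 3, 4); Row gets 7.
- B → Player 2 plays Z (best of 8, 6, 1, 9); Row gets 3.
Among 2, 7, 3, the best is 7 at M. Subgame-perfect outcome: (M, W) with payoffs (7, 7).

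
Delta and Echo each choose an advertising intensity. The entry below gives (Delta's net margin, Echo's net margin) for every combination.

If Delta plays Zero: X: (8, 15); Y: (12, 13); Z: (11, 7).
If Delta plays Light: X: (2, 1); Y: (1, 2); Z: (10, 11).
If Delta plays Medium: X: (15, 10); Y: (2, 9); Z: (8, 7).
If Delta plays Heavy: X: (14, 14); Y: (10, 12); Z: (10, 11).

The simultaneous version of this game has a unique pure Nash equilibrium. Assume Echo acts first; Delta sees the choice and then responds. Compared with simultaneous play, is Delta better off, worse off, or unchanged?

worse off

Backward induction with Echo moving first.
- X → Delta plays Medium (best of 8, 2, 15, 14); Echo gets 10.
- Y → Delta plays Zero (best of 12, 1, 2, 10); Echo gets 13.
- Z → Delta plays Zero (best of 11, 10, 8, 10); Echo gets 7.
Maximizing over 10, 13, 7, Echo chooses Y. Subgame-perfect outcome: (Zero, Y) with payoffs (12, 13).
For the simultaneous game, intersect best replies.
Delta's best replies: X→Medium; Y→Zero; Z→Zero.
Echo's best replies: Zero→X; Light→Z; Medium→X; Heavy→X.
The unique mutual best reply is (Medium, X), giving (15, 10).
Delta earns 12 sequentially versus 15 at the Nash outcome: worse off.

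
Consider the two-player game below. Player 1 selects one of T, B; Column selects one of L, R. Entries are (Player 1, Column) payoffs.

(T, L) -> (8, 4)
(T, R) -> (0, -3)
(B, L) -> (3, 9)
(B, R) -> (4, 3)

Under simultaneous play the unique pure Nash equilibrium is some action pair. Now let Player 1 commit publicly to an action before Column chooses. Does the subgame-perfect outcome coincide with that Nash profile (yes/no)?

Solve by backward induction (Player 1 leads).
- T: BR = L, leader payoff 8.
- B: BR = L, leader payoff 3.
Player 1's induced payoffs are 8, 3, so Player 1 commits to T. Subgame-perfect outcome: (T, L) with payoffs (8, 4).
For the simultaneous game, intersect best replies.
Player 1's best replies: L→T; R→B.
Column's best replies: T→L; B→L.
The unique mutual best reply is (T, L), giving (8, 4).
Sequential outcome (T, L) coincides with the Nash profile (T, L).

yes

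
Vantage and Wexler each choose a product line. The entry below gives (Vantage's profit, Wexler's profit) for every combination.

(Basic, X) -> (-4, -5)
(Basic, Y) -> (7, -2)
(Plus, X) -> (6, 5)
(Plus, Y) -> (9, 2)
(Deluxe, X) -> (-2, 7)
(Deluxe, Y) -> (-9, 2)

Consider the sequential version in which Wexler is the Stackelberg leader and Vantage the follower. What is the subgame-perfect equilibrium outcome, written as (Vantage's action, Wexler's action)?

(Plus, X)

Vantage best-responds to each possible Wexler move:
- X: Vantage compares -4, 6, -2 and picks Plus; Wexler would get 5.
- Y: Vantage compares 7, 9, -9 and picks Plus; Wexler would get 2.
Among 5, 2, the best is 5 at X. Subgame-perfect outcome: (Plus, X) with payoffs (6, 5).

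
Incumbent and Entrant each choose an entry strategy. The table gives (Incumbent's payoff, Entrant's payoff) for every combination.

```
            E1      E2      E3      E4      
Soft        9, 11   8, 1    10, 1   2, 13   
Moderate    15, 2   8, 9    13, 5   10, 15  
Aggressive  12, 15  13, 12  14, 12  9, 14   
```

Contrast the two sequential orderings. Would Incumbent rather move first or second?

If Incumbent leads: Entrant's best replies are Soft→E4, Moderate→E4, Aggressive→E1; Incumbent's induced payoffs 2, 10, 12; outcome (Aggressive, E1), payoffs (12, 15).
If Entrant leads: Incumbent's best replies are E1→Moderate, E2→Aggressive, E3→Aggressive, E4→Moderate; Entrant's induced payoffs 2, 12, 12, 15; outcome (Moderate, E4), payoffs (10, 15).
Incumbent gets 12 moving first and 10 moving second, so Incumbent prefers to move first.

first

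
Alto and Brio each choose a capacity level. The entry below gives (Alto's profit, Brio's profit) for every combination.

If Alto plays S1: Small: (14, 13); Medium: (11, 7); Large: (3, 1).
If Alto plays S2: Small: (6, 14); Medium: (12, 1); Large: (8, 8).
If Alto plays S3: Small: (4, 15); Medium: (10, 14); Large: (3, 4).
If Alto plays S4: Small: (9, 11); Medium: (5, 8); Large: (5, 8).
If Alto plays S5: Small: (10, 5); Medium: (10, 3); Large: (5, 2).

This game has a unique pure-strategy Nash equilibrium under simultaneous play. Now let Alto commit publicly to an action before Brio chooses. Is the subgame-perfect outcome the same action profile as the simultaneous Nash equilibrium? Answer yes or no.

yes

Brio best-responds to each possible Alto move:
- S1: Brio compares 13, 7, 1 and picks Small; Alto would get 14.
- S2: Brio compares 14, 1, 8 and picks Small; Alto would get 6.
- S3: Brio compares 15, 14, 4 and picks Small; Alto would get 4.
- S4: Brio compares 11, 8, 8 and picks Small; Alto would get 9.
- S5: Brio compares 5, 3, 2 and picks Small; Alto would get 10.
Maximizing over 14, 6, 4, 9, 10, Alto chooses S1. Subgame-perfect outcome: (S1, Small) with payoffs (14, 13).
Now find the simultaneous Nash equilibrium.
Alto's best replies: Small→S1; Medium→S2; Large→S2.
Brio's best replies: S1→Small; S2→Small; S3→Small; S4→Small; S5→Small.
Only (S1, Small) has each player best-responding; Nash payoffs (14, 13).
Sequential outcome (S1, Small) coincides with the Nash profile (S1, Small).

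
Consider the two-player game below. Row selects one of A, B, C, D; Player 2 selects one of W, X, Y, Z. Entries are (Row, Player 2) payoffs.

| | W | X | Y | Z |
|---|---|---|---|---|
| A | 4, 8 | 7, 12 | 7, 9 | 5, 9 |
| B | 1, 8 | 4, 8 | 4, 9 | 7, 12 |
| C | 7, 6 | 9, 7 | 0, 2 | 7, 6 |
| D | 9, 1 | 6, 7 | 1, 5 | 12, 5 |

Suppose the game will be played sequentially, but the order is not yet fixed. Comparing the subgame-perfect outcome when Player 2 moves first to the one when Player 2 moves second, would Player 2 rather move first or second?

first

If Row leads: Player 2's best replies are A→X, B→Z, C→X, D→X; Row's induced payoffs 7, 7, 9, 6; outcome (C, X), payoffs (9, 7).
If Player 2 leads: Row's best replies are W→D, X→C, Y→A, Z→D; Player 2's induced payoffs 1, 7, 9, 5; outcome (A, Y), payoffs (7, 9).
Player 2 gets 9 moving first and 7 moving second, so Player 2 prefers to move first.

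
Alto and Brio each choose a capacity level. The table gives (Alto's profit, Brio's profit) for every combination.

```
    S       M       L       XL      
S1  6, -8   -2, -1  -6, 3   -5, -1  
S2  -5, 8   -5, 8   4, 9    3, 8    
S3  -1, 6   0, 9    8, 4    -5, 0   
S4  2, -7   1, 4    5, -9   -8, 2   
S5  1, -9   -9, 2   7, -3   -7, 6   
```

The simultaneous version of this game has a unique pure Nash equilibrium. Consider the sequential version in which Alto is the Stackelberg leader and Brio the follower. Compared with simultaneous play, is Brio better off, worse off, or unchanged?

Solve by backward induction (Alto leads).
- S1 → Brio plays L (best of -8, -1, 3, -1); Alto gets -6.
- S2 → Brio plays L (best of 8, 8, 9, 8); Alto gets 4.
- S3 → Brio plays M (best of 6, 9, 4, 0); Alto gets 0.
- S4 → Brio plays M (best of -7, 4, -9, 2); Alto gets 1.
- S5 → Brio plays XL (best of -9, 2, -3, 6); Alto gets -7.
Alto's induced payoffs are -6, 4, 0, 1, -7, so Alto commits to S2. Subgame-perfect outcome: (S2, L) with payoffs (4, 9).
Under simultaneous play:
Alto's best replies: S→S1; M→S4; L→S3; XL→S2.
Brio's best replies: S1→L; S2→L; S3→M; S4→M; S5→XL.
The unique mutual best reply is (S4, M), giving (1, 4).
Brio earns 9 sequentially versus 4 at the Nash outcome: better off.

better off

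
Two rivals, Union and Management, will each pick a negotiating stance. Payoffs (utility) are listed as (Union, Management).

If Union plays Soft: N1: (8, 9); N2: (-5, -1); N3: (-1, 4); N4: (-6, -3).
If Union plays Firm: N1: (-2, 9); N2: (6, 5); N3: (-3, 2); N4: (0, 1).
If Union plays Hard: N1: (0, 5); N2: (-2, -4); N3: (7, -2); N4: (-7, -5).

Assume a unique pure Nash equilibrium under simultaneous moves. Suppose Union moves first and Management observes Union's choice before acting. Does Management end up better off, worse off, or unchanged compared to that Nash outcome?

unchanged

Management best-responds to each possible Union move:
- Soft: Management compares 9, -1, 4, -3 and picks N1; Union would get 8.
- Firm: Management compares 9, 5, 2, 1 and picks N1; Union would get -2.
- Hard: Management compares 5, -4, -2, -5 and picks N1; Union would get 0.
Among 8, -2, 0, the best is 8 at Soft. Subgame-perfect outcome: (Soft, N1) with payoffs (8, 9).
Under simultaneous play:
Union's best replies: N1→Soft; N2→Firm; N3→Hard; N4→Firm.
Management's best replies: Soft→N1; Firm→N1; Hard→N1.
Only (Soft, N1) has each player best-responding; Nash payoffs (8, 9).
Management earns 9 sequentially versus 9 at the Nash outcome: unchanged.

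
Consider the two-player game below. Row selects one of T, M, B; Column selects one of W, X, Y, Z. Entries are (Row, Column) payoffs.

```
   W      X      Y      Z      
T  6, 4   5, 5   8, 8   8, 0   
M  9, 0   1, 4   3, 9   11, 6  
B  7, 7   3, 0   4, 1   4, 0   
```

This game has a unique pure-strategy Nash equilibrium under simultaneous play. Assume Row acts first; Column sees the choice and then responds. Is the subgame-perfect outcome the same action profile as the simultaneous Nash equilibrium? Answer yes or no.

Work backward from Column's decision.
- T: BR = Y, leader payoff 8.
- M: BR = Y, leader payoff 3.
- B: BR = W, leader payoff 7.
Maximizing over 8, 3, 7, Row chooses T. Subgame-perfect outcome: (T, Y) with payoffs (8, 8).
Now find the simultaneous Nash equilibrium.
Row's best replies: W→M; X→T; Y→T; Z→M.
Column's best replies: T→Y; M→Y; B→W.
The unique mutual best reply is (T, Y), giving (8, 8).
Sequential outcome (T, Y) coincides with the Nash profile (T, Y).

yes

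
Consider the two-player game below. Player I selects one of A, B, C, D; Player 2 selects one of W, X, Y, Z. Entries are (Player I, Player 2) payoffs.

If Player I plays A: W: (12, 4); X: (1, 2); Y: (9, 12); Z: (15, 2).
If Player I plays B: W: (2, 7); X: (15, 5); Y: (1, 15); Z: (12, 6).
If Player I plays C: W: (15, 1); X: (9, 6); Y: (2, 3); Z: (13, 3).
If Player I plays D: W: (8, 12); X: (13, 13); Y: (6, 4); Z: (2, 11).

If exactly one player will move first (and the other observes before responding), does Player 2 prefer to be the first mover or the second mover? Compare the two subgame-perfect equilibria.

If Player I leads: Player 2's best replies are A→Y, B→Y, C→X, D→X; Player I's induced payoffs 9, 1, 9, 13; outcome (D, X), payoffs (13, 13).
If Player 2 leads: Player I's best replies are W→C, X→B, Y→A, Z→A; Player 2's induced payoffs 1, 5, 12, 2; outcome (A, Y), payoffs (9, 12).
Player 2 gets 12 moving first and 13 moving second, so Player 2 prefers to move second.

second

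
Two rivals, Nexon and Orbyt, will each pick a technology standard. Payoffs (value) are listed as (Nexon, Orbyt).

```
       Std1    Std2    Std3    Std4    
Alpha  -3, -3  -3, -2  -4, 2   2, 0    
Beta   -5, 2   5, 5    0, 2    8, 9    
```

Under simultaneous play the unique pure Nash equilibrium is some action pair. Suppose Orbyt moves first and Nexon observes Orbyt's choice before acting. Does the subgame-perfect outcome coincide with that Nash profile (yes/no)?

yes

Nexon best-responds to each possible Orbyt move:
- Std1: Nexon compares -3, -5 and picks Alpha; Orbyt would get -3.
- Std2: Nexon compares -3, 5 and picks Beta; Orbyt would get 5.
- Std3: Nexon compares -4, 0 and picks Beta; Orbyt would get 2.
- Std4: Nexon compares 2, 8 and picks Beta; Orbyt would get 9.
Orbyt's induced payoffs are -3, 5, 2, 9, so Orbyt commits to Std4. Subgame-perfect outcome: (Beta, Std4) with payoffs (8, 9).
Under simultaneous play:
Nexon's best replies: Std1→Alpha; Std2→Beta; Std3→Beta; Std4→Beta.
Orbyt's best replies: Alpha→Std3; Beta→Std4.
The unique mutual best reply is (Beta, Std4), giving (8, 9).
Sequential outcome (Beta, Std4) coincides with the Nash profile (Beta, Std4).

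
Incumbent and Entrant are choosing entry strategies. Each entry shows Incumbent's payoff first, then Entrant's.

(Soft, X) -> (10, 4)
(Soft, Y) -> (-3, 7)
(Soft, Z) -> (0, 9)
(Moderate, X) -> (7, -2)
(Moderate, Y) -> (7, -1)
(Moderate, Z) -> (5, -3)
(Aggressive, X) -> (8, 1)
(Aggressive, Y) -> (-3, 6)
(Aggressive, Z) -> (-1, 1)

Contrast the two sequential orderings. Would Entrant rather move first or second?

first

If Incumbent leads: Entrant's best replies are Soft→Z, Moderate→Y, Aggressive→Y; Incumbent's induced payoffs 0, 7, -3; outcome (Moderate, Y), payoffs (7, -1).
If Entrant leads: Incumbent's best replies are X→Soft, Y→Moderate, Z→Moderate; Entrant's induced payoffs 4, -1, -3; outcome (Soft, X), payoffs (10, 4).
Entrant gets 4 moving first and -1 moving second, so Entrant prefers to move first.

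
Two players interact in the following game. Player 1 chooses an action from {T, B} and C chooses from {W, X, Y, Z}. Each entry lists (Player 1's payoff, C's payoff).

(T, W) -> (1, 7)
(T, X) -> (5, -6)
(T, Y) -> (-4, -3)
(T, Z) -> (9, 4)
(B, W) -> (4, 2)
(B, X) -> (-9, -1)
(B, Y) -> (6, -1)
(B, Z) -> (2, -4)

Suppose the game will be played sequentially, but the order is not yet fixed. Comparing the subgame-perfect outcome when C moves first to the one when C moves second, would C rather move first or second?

first

If Player 1 leads: C's best replies are T→W, B→W; Player 1's induced payoffs 1, 4; outcome (B, W), payoffs (4, 2).
If C leads: Player 1's best replies are W→B, X→T, Y→B, Z→T; C's induced payoffs 2, -6, -1, 4; outcome (T, Z), payoffs (9, 4).
C gets 4 moving first and 2 moving second, so C prefers to move first.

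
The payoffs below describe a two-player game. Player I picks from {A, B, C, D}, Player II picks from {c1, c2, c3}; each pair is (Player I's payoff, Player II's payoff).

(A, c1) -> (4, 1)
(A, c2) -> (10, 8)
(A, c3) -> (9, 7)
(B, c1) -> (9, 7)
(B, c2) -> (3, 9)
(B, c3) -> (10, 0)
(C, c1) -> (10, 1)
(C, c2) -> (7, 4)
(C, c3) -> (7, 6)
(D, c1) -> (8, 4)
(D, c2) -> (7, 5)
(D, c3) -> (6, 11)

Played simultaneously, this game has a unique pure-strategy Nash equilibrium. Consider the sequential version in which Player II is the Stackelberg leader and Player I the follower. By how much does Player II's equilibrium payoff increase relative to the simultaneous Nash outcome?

0

Backward induction with Player II moving first.
- c1 → Player I plays C (best of 4, 9, 10, 8); Player II gets 1.
- c2 → Player I plays A (best of 10, 3, 7, 7); Player II gets 8.
- c3 → Player I plays B (best of 9, 10, 7, 6); Player II gets 0.
Among 1, 8, 0, the best is 8 at c2. Subgame-perfect outcome: (A, c2) with payoffs (10, 8).
For the simultaneous game, intersect best replies.
Player I's best replies: c1→C; c2→A; c3→B.
Player II's best replies: A→c2; B→c2; C→c3; D→c3.
Only (A, c2) has each player best-responding; Nash payoffs (10, 8).
Player II's commitment gain: 8 − 8 = 0.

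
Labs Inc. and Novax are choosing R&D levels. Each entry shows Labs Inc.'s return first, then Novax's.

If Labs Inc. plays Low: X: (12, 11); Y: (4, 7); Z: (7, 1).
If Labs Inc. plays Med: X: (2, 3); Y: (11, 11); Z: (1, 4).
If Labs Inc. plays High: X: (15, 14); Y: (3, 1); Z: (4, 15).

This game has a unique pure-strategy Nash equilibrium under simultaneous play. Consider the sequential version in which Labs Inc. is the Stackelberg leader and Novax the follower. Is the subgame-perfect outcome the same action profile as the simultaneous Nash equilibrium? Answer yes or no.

Work backward from Novax's decision.
- Low → Novax plays X (best of 11, 7, 1); Labs Inc. gets 12.
- Med → Novax plays Y (best of 3, 11, 4); Labs Inc. gets 11.
- High → Novax plays Z (best of 14, 1, 15); Labs Inc. gets 4.
Maximizing over 12, 11, 4, Labs Inc. chooses Low. Subgame-perfect outcome: (Low, X) with payoffs (12, 11).
Now find the simultaneous Nash equilibrium.
Labs Inc.'s best replies: X→High; Y→Med; Z→Low.
Novax's best replies: Low→X; Med→Y; High→Z.
Only (Med, Y) has each player best-responding; Nash payoffs (11, 11).
Sequential outcome (Low, X) differs from the Nash profile (Med, Y).

no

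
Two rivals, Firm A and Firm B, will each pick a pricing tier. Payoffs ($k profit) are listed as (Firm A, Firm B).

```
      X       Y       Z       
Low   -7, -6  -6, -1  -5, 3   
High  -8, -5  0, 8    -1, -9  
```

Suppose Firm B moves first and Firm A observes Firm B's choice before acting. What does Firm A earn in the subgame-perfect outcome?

Firm A best-responds to each possible Firm B move:
- X: BR = Low, leader payoff -6.
- Y: BR = High, leader payoff 8.
- Z: BR = High, leader payoff -9.
Firm B's induced payoffs are -6, 8, -9, so Firm B commits to Y. Subgame-perfect outcome: (High, Y) with payoffs (0, 8).

0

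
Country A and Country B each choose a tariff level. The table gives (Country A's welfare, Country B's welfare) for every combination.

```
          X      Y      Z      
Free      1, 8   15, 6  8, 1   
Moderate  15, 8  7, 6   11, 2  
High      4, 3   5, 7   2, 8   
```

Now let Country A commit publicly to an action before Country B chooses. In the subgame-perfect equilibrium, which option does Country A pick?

Country B best-responds to each possible Country A move:
- Free → Country B plays X (best of 8, 6, 1); Country A gets 1.
- Moderate → Country B plays X (best of 8, 6, 2); Country A gets 15.
- High → Country B plays Z (best of 3, 7, 8); Country A gets 2.
Maximizing over 1, 15, 2, Country A chooses Moderate. Subgame-perfect outcome: (Moderate, X) with payoffs (15, 8).

Moderate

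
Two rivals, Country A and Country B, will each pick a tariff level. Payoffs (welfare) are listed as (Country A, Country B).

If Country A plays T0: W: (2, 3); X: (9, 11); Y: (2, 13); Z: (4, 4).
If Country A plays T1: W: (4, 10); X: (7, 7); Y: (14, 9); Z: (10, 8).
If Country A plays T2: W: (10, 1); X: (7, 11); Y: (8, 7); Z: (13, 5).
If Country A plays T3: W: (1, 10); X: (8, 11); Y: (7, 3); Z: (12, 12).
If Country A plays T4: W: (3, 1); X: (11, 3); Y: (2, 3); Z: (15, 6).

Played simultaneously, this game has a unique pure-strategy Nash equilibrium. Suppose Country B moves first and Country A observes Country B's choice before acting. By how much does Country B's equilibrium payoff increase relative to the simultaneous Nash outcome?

Work backward from Country A's decision.
- W → Country A plays T2 (best of 2, 4, 10, 1, 3); Country B gets 1.
- X → Country A plays T4 (best of 9, 7, 7, 8, 11); Country B gets 3.
- Y → Country A plays T1 (best of 2, 14, 8, 7, 2); Country B gets 9.
- Z → Country A plays T4 (best of 4, 10, 13, 12, 15); Country B gets 6.
Country B's induced payoffs are 1, 3, 9, 6, so Country B commits to Y. Subgame-perfect outcome: (T1, Y) with payoffs (14, 9).
Now find the simultaneous Nash equilibrium.
Country A's best replies: W→T2; X→T4; Y→T1; Z→T4.
Country B's best replies: T0→Y; T1→W; T2→X; T3→Z; T4→Z.
Only (T4, Z) has each player best-responding; Nash payoffs (15, 6).
Country B's commitment gain: 9 − 6 = 3.

3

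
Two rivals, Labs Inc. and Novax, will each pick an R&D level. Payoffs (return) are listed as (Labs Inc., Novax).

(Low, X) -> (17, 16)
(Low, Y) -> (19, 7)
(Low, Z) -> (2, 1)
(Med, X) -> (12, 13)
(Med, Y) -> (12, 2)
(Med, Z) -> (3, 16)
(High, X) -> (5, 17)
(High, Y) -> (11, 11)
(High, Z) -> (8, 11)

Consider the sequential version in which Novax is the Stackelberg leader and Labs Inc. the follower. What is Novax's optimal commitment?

X

Backward induction with Novax moving first.
- X: Labs Inc. compares 17, 12, 5 and picks Low; Novax would get 16.
- Y: Labs Inc. compares 19, 12, 11 and picks Low; Novax would get 7.
- Z: Labs Inc. compares 2, 3, 8 and picks High; Novax would get 11.
Novax's induced payoffs are 16, 7, 11, so Novax commits to X. Subgame-perfect outcome: (Low, X) with payoffs (17, 16).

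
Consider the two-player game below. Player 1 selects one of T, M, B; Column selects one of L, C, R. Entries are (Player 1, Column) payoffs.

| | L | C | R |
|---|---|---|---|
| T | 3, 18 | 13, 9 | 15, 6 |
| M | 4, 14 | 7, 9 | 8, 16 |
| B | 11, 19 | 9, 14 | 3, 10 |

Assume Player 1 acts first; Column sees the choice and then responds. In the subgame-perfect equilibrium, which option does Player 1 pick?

Backward induction with Player 1 moving first.
- T → Column plays L (best of 18, 9, 6); Player 1 gets 3.
- M → Column plays R (best of 14, 9, 16); Player 1 gets 8.
- B → Column plays L (best of 19, 14, 10); Player 1 gets 11.
Among 3, 8, 11, the best is 11 at B. Subgame-perfect outcome: (B, L) with payoffs (11, 19).

B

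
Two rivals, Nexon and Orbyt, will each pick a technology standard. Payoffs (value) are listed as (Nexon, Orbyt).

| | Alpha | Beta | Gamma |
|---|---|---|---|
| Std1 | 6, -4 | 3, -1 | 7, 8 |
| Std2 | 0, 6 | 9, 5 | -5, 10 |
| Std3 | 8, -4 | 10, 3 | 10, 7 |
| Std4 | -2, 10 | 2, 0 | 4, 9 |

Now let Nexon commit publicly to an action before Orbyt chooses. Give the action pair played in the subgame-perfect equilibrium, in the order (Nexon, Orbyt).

Solve by backward induction (Nexon leads).
- Std1: Orbyt compares -4, -1, 8 and picks Gamma; Nexon would get 7.
- Std2: Orbyt compares 6, 5, 10 and picks Gamma; Nexon would get -5.
- Std3: Orbyt compares -4, 3, 7 and picks Gamma; Nexon would get 10.
- Std4: Orbyt compares 10, 0, 9 and picks Alpha; Nexon would get -2.
Among 7, -5, 10, -2, the best is 10 at Std3. Subgame-perfect outcome: (Std3, Gamma) with payoffs (10, 7).

(Std3, Gamma)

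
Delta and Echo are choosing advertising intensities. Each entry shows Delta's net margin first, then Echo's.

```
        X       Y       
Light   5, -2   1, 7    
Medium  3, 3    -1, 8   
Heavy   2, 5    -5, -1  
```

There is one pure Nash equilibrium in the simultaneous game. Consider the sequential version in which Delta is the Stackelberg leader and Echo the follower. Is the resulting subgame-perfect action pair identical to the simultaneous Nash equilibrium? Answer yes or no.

no

Echo best-responds to each possible Delta move:
- Light → Echo plays Y (best of -2, 7); Delta gets 1.
- Medium → Echo plays Y (best of 3, 8); Delta gets -1.
- Heavy → Echo plays X (best of 5, -1); Delta gets 2.
Delta's induced payoffs are 1, -1, 2, so Delta commits to Heavy. Subgame-perfect outcome: (Heavy, X) with payoffs (2, 5).
For the simultaneous game, intersect best replies.
Delta's best replies: X→Light; Y→Light.
Echo's best replies: Light→Y; Medium→Y; Heavy→X.
The unique mutual best reply is (Light, Y), giving (1, 7).
Sequential outcome (Heavy, X) differs from the Nash profile (Light, Y).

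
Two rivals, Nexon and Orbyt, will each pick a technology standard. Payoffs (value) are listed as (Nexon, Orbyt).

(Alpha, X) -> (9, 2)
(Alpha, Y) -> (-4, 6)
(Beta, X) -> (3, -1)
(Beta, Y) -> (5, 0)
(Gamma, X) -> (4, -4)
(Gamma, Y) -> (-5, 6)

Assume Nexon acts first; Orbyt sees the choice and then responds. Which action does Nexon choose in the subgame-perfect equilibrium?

Work backward from Orbyt's decision.
- Alpha: BR = Y, leader payoff -4.
- Beta: BR = Y, leader payoff 5.
- Gamma: BR = Y, leader payoff -5.
Among -4, 5, -5, the best is 5 at Beta. Subgame-perfect outcome: (Beta, Y) with payoffs (5, 0).

Beta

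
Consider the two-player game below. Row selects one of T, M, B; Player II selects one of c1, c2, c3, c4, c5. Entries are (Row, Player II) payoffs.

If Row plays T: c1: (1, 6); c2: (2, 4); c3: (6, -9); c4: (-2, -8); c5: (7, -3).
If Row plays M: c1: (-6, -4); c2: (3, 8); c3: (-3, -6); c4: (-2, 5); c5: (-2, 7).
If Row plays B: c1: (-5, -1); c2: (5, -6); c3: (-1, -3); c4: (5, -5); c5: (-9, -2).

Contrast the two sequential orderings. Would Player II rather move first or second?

If Row leads: Player II's best replies are T→c1, M→c2, B→c1; Row's induced payoffs 1, 3, -5; outcome (M, c2), payoffs (3, 8).
If Player II leads: Row's best replies are c1→T, c2→B, c3→T, c4→B, c5→T; Player II's induced payoffs 6, -6, -9, -5, -3; outcome (T, c1), payoffs (1, 6).
Player II gets 6 moving first and 8 moving second, so Player II prefers to move second.

second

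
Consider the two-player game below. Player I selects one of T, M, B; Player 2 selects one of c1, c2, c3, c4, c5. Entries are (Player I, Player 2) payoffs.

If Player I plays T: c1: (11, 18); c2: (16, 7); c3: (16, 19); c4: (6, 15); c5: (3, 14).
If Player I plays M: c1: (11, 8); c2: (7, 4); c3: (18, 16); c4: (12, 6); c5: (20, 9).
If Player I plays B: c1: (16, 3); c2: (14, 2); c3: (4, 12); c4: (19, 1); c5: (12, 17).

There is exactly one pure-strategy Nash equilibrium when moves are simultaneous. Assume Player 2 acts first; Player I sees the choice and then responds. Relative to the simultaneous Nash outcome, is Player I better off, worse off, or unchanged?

unchanged

Backward induction with Player 2 moving first.
- c1: BR = B, leader payoff 3.
- c2: BR = T, leader payoff 7.
- c3: BR = M, leader payoff 16.
- c4: BR = B, leader payoff 1.
- c5: BR = M, leader payoff 9.
Player 2's induced payoffs are 3, 7, 16, 1, 9, so Player 2 commits to c3. Subgame-perfect outcome: (M, c3) with payoffs (18, 16).
Now find the simultaneous Nash equilibrium.
Player I's best replies: c1→B; c2→T; c3→M; c4→B; c5→M.
Player 2's best replies: T→c3; M→c3; B→c5.
Only (M, c3) has each player best-responding; Nash payoffs (18, 16).
Player I earns 18 sequentially versus 18 at the Nash outcome: unchanged.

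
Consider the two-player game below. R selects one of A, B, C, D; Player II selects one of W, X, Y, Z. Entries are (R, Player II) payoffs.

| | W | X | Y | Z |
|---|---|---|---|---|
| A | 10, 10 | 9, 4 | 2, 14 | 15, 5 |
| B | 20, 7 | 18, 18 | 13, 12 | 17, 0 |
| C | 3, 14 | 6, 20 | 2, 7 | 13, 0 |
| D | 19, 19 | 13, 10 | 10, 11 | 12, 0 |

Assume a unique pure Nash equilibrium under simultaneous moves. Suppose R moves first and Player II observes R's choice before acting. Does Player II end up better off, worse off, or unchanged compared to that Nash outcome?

better off

Work backward from Player II's decision.
- A: Player II compares 10, 4, 14, 5 and picks Y; R would get 2.
- B: Player II compares 7, 18, 12, 0 and picks X; R would get 18.
- C: Player II compares 14, 20, 7, 0 and picks X; R would get 6.
- D: Player II compares 19, 10, 11, 0 and picks W; R would get 19.
Among 2, 18, 6, 19, the best is 19 at D. Subgame-perfect outcome: (D, W) with payoffs (19, 19).
Under simultaneous play:
R's best replies: W→B; X→B; Y→B; Z→B.
Player II's best replies: A→Y; B→X; C→X; D→W.
Only (B, X) has each player best-responding; Nash payoffs (18, 18).
Player II earns 19 sequentially versus 18 at the Nash outcome: better off.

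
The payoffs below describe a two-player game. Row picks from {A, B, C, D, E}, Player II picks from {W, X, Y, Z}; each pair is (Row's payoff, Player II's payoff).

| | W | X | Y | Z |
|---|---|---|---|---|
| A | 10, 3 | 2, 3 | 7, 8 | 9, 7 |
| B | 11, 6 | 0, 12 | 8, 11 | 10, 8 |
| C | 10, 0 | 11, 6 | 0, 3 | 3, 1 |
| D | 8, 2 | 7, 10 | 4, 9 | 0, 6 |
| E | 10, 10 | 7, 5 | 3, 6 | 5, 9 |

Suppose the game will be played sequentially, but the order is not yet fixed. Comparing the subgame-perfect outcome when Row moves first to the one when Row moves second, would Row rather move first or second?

If Row leads: Player II's best replies are A→Y, B→X, C→X, D→X, E→W; Row's induced payoffs 7, 0, 11, 7, 10; outcome (C, X), payoffs (11, 6).
If Player II leads: Row's best replies are W→B, X→C, Y→B, Z→B; Player II's induced payoffs 6, 6, 11, 8; outcome (B, Y), payoffs (8, 11).
Row gets 11 moving first and 8 moving second, so Row prefers to move first.

first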